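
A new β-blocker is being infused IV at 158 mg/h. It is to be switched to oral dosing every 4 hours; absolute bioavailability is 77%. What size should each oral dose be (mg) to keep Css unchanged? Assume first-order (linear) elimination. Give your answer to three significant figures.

821 mg

To maintain the same Css, the systemic dosing rate must be unchanged: F·D/τ = infusion rate.
D = rate × τ / F = 158 × 4 / 0.77 = 820.8 mg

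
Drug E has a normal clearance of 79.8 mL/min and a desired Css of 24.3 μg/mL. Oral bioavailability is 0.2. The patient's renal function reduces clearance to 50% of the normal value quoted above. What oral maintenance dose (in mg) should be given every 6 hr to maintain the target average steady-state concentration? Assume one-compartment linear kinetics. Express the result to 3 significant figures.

CL = 79.8 mL/min = 79.8 × 0.06 = 4.788 L/h
Patient clearance = 0.5 × 4.788 = 2.394 L/h
D = CL × Css × τ / F = 2.394 × 24.3 × 6 / 0.2 = 1745 mg

1750 mg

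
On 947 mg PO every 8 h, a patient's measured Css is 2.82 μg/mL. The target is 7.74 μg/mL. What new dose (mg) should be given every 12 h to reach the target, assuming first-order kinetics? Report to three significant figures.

3900 mg

For first-order elimination, Css ∝ F·D/(CL·τ); F and CL are unchanged, so Css ∝ D/τ.
D₂ = D₁ × (Css,target / Css,current) × (τ₂/τ₁) = 947 × (7.74/2.82) × (12/8) = 3899 mg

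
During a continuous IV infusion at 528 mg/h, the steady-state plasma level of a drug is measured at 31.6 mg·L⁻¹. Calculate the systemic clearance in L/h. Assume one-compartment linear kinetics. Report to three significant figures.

16.7 L/h

At steady state, infusion rate = CL × Css, so CL = rate / Css.
CL = 528 / 31.6 = 16.71 L/h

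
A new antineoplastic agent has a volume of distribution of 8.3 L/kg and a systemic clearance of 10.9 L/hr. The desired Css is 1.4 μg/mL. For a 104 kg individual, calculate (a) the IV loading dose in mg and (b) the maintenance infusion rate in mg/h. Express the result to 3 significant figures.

(a) 1210 mg; (b) 15.3 mg/h

Vd = 8.3 L/kg × 104 kg = 863.2 L
LD = Vd · C_target = 863.2 × 1.4 = 1208 mg
Infusion rate = 10.90 L/h × 1.4 mg/L = 15.26 mg/h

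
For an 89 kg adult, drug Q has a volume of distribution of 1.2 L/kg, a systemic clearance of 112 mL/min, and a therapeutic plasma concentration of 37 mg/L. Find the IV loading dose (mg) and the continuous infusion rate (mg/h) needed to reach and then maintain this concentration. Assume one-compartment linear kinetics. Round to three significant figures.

(a) 3950 mg; (b) 249 mg/h

Vd(total) = 89 kg × 1.2 L/kg = 106.8 L
Loading: fill Vd to C_target → 106.8 L × 37 mg/L = 3952 mg
CL = 112 mL/min = 112 × 0.06 = 6.720 L/h
Maintenance: replace elimination → rate = CL × Css = 6.720 × 37 = 248.6 mg/h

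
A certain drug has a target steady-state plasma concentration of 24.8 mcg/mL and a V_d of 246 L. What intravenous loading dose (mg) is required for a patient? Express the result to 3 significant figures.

The loading dose fills Vd to the target concentration.
LD = Vd × C = 246.0 × 24.80 = 6101 mg

6100 mg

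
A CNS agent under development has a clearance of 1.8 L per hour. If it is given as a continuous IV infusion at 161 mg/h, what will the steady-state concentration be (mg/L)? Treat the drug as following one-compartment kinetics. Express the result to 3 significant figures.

89.4 mg/L

Css = rate / CL = 161 / 1.800 = 89.44 mg/L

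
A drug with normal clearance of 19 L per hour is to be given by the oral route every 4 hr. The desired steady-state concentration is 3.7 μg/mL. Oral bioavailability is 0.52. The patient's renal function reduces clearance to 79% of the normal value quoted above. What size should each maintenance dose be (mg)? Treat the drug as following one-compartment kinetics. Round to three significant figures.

427 mg

Patient clearance = 0.79 × 19.00 = 15.01 L/h
At steady state, dose per interval replaces the amount cleared in that interval: F·D/τ = CL·Css.
D = CL × Css × τ / F = 15.01 × 3.7 × 4 / 0.52 = 427.2 mg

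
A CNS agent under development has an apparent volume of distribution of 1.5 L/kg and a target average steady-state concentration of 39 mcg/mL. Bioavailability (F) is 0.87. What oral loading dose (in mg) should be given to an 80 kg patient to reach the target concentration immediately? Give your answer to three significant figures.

Vd(total) = 80 kg × 1.5 L/kg = 120.0 L
LD = Vd × C / F = 120.0 × 39.00 / 0.87 = 5379 mg

5380 mg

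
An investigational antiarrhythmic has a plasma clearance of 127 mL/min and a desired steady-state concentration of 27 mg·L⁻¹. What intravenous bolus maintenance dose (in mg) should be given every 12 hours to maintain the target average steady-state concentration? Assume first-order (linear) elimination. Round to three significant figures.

CL = 127 mL/min = 127 × 0.06 = 7.620 L/h
D = CL × Css × τ = 7.620 × 27 × 12 = 2469 mg

2470 mg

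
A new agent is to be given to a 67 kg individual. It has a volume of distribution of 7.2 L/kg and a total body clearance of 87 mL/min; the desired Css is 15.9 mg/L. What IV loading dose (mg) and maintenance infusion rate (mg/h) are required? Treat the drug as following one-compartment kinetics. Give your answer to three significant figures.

(a) 7670 mg; (b) 83.0 mg/h

Vd(total) = 67 kg × 7.2 L/kg = 482.4 L
Loading: fill Vd to C_target → 482.4 L × 15.9 mg/L = 7670 mg
CL = 87 mL/min = 87 × 0.06 = 5.220 L/h
Maintenance infusion rate = CL × Css = 5.220 × 15.9 = 83.00 mg/h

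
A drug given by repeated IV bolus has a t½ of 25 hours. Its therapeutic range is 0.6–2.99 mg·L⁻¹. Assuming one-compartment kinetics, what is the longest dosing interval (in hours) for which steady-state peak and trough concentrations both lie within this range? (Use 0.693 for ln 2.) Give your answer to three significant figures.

57.9 h

k = 0.693 / t½ = 0.693 / 25 = 0.02772 h⁻¹
Between IV bolus doses, concentration decays as C = C₀·e^(−kτ), so C_peak/C_trough = e^(kτ).
τ_max = ln(C_peak/C_trough) / k = ln(2.99/0.6) / 0.02772 = 1.606 / 0.02772 = 57.94 h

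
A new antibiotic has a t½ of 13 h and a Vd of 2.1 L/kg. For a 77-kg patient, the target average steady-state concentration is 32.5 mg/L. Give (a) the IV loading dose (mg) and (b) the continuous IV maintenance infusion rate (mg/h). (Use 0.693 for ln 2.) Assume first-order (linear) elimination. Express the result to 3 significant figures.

Vd = 2.1 L/kg × 77 kg = 161.7 L
LD = Vd × C = 161.7 × 32.5 = 5255 mg
CL = 0.693 × Vd / t½ = 0.693 × 161.7 / 13 = 8.620 L/h
Infusion rate = CL × Css = 8.620 × 32.5 = 280.2 mg/h

(a) 5260 mg; (b) 280 mg/h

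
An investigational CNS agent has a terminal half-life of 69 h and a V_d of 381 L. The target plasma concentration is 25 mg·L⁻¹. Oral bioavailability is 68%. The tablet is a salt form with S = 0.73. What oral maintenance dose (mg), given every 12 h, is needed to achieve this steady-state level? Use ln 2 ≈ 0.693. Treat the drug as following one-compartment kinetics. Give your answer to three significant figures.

2310 mg

k = 0.693/69 = 0.01004 h⁻¹, so CL = k·Vd = 0.01004 × 381.0 = 3.825 L/h
D = CL × Css × τ / F / S = 3.825 × 25 × 12 / 0.68 / 0.73 = 2312 mg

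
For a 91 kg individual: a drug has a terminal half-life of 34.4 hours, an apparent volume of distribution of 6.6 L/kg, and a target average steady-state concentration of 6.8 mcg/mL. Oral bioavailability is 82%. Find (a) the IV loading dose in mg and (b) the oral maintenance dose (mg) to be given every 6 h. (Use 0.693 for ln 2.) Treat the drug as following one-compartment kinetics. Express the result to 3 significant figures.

(a) 4080 mg; (b) 602 mg

Total Vd = 6.6 × 91 = 600.6 L
LD = Vd × C = 600.6 × 6.8 = 4084 mg
CL = 0.693 × Vd / t½ = 0.693 × 600.6 / 34.4 = 12.10 L/h
D = CL × Css × τ / F = 12.10 × 6.8 × 6 / 0.82 = 602.0 mg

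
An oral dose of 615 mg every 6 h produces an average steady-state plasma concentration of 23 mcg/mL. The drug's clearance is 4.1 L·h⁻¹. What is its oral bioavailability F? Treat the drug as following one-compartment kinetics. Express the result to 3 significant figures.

0.920

F·D/τ = CL·Css at steady state → F = CL·Css·τ / D.
F = 4.1 × 23 × 6 / 615 = 0.920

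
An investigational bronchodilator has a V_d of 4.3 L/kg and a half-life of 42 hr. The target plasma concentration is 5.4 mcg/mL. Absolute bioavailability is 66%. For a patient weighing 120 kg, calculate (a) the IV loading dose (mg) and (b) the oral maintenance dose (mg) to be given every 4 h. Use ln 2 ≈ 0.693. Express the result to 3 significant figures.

Vd = 4.3 L/kg × 120 kg = 516.0 L
LD = Vd × C = 516.0 × 5.4 = 2786 mg
CL = 0.693 × Vd / t½ = 0.693 × 516.0 / 42 = 8.514 L/h
D = CL × Css × τ / F = 8.514 × 5.4 × 4 / 0.66 = 278.6 mg

(a) 2790 mg; (b) 279 mg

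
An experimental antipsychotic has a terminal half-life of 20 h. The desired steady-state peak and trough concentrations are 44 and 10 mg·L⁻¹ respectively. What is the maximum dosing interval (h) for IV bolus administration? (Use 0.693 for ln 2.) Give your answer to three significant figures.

42.8 h

k = 0.693 / t½ = 0.693 / 20 = 0.03465 h⁻¹
Between IV bolus doses, concentration decays as C = C₀·e^(−kτ), so C_peak/C_trough = e^(kτ).
τ_max = ln(C_peak/C_trough) / k = ln(44/10) / 0.03465 = 1.482 / 0.03465 = 42.77 h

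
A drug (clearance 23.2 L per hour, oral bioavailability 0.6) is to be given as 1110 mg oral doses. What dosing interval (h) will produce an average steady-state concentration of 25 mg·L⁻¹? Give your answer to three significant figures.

1.15 h

F·D/τ = CL·Css → τ = F·D / (CL·Css).
τ = 0.6 × 1110 / (23.2 × 25) = 1.148 h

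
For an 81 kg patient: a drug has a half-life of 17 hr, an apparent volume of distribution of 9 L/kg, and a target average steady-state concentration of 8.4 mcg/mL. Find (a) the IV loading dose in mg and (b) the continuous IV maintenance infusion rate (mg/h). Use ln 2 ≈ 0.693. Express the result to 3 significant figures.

(a) 6120 mg; (b) 250 mg/h

Vd(total) = 81 kg × 9 L/kg = 729.0 L
LD = Vd × C = 729.0 × 8.4 = 6124 mg
CL = 0.693 × Vd / t½ = 0.693 × 729.0 / 17 = 29.72 L/h
Infusion rate = CL × Css = 29.72 × 8.4 = 249.6 mg/h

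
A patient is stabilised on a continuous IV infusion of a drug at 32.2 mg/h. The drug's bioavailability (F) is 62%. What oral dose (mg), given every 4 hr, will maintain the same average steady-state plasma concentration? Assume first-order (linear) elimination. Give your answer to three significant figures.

208 mg

To maintain the same Css, the systemic dosing rate must be unchanged: F·D/τ = infusion rate.
D = rate × τ / F = 32.2 × 4 / 0.62 = 207.7 mg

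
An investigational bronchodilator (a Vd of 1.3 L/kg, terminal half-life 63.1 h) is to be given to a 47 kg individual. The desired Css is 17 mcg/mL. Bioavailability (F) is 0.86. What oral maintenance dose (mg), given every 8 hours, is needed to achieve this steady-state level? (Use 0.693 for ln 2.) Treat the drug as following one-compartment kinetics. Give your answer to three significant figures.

106 mg

Total Vd = 1.3 × 47 = 61.10 L
k = 0.693/63.1 = 0.01098 h⁻¹, so CL = k·Vd = 0.01098 × 61.10 = 0.6709 L/h
D = CL × Css × τ / F = 0.6709 × 17 × 8 / 0.86 = 106.1 mg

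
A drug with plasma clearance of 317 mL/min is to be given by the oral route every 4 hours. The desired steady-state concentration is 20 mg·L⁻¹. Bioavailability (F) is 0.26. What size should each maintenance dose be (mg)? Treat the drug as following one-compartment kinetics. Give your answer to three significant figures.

5850 mg

Convert clearance: 317 mL/min × 60 min/h ÷ 1000 mL/L = 19.02 L/h
D = CL × Css × τ / F = 19.02 × 20 × 4 / 0.26 = 5852 mg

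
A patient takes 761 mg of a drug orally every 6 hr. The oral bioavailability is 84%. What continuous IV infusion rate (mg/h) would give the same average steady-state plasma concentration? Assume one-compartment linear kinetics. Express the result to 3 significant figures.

107 mg/h

Equivalent systemic input: infusion rate = F·D/τ.
Rate = 0.84 × 761 / 6 = 106.5 mg/h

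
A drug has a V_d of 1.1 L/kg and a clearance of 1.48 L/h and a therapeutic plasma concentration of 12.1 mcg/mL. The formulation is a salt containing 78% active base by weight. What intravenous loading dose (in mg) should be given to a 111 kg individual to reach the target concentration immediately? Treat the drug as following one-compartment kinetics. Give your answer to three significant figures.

Vd = 1.1 L/kg × 111 kg = 122.1 L
LD = Vd × C / S = 122.1 × 12.10 / 0.78 = 1894 mg

1890 mg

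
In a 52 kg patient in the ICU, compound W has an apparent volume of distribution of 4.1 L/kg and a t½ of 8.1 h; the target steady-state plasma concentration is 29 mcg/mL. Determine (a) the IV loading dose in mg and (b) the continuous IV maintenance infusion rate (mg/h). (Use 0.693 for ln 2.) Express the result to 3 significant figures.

Total Vd = 4.1 × 52 = 213.2 L
LD = Vd × C = 213.2 × 29 = 6183 mg
CL = 0.693 × Vd / t½ = 0.693 × 213.2 / 8.1 = 18.24 L/h
Infusion rate = CL × Css = 18.24 × 29 = 529.0 mg/h

(a) 6180 mg; (b) 529 mg/h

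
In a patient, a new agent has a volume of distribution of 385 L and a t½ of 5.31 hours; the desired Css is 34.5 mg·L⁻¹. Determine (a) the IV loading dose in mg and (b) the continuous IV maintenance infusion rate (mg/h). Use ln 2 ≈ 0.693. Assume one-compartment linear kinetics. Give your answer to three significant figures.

(a) 13300 mg; (b) 1730 mg/h

LD = Vd × C = 385.0 × 34.5 = 13280 mg
CL = 0.693 × Vd / t½ = 0.693 × 385.0 / 5.31 = 50.25 L/h
Infusion rate = CL × Css = 50.25 × 34.5 = 1734 mg/h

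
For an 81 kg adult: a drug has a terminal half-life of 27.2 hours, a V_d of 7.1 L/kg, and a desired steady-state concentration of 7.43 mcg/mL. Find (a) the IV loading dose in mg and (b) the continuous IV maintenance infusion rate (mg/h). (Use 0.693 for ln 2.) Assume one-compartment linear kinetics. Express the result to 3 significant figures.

(a) 4270 mg; (b) 109 mg/h

Vd(total) = 81 kg × 7.1 L/kg = 575.1 L
LD = Vd × C = 575.1 × 7.43 = 4273 mg
CL = 0.693 × Vd / t½ = 0.693 × 575.1 / 27.2 = 14.65 L/h
Infusion rate = CL × Css = 14.65 × 7.43 = 108.8 mg/h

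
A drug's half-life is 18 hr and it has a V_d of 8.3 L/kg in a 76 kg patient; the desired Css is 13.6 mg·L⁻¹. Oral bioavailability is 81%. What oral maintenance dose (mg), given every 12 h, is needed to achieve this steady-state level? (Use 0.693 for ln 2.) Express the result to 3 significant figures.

Total Vd = 8.3 × 76 = 630.8 L
k = 0.693/18 = 0.03850 h⁻¹, so CL = k·Vd = 0.03850 × 630.8 = 24.29 L/h
D = CL × Css × τ / F = 24.29 × 13.6 × 12 / 0.81 = 4894 mg

4890 mg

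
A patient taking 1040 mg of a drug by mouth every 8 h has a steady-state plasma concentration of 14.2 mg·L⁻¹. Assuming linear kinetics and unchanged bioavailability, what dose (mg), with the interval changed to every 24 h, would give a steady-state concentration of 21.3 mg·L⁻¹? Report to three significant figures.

For first-order elimination, Css ∝ F·D/(CL·τ); F and CL are unchanged, so Css ∝ D/τ.
D₂ = D₁ × (Css,target / Css,current) × (τ₂/τ₁) = 1040 × (21.3/14.2) × (24/8) = 4680 mg

4680 mg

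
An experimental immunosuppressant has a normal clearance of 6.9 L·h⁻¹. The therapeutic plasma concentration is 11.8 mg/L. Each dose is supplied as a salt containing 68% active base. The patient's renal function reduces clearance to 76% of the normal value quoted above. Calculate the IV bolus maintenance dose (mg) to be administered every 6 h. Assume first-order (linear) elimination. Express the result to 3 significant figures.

546 mg

Patient clearance = 0.76 × 6.900 = 5.244 L/h
At steady state, dose per interval replaces the amount cleared in that interval: S·D/τ = CL·Css.
D = CL × Css × τ / S = 5.244 × 11.8 × 6 / 0.68 = 546.0 mg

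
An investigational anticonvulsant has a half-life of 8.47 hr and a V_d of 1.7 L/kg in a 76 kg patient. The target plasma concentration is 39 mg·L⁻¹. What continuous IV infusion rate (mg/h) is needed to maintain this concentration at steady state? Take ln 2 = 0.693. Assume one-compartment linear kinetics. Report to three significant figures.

412 mg/h

Vd = 1.7 L/kg × 76 kg = 129.2 L
CL = ln 2 · Vd / t½ = 0.693 × 129.2 / 8.47 = 10.57 L/h
Infusion rate = CL × Css = 10.57 × 39 = 412.2 mg/h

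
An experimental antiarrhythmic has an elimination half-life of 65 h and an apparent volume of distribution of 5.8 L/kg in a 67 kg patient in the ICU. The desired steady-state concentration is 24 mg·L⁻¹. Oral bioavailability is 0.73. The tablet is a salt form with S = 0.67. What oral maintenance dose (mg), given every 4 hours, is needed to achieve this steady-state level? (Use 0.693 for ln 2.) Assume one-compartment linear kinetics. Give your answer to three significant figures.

Total Vd = 5.8 × 67 = 388.6 L
k = 0.693/65 = 0.01066 h⁻¹, so CL = k·Vd = 0.01066 × 388.6 = 4.142 L/h
D = CL × Css × τ / F / S = 4.142 × 24 × 4 / 0.73 / 0.67 = 813.0 mg

813 mg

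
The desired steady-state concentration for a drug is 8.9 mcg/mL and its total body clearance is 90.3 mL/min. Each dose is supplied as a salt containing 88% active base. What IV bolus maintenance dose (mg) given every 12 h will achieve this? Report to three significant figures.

CL = 90.3 mL/min × 60/1000 = 5.418 L/h
D = CL × Css × τ / S = 5.418 × 8.9 × 12 / 0.88 = 657.5 mg

658 mg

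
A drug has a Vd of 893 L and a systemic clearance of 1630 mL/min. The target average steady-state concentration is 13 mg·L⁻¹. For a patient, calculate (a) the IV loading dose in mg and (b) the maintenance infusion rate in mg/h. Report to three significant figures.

LD = Vd · C_target = 893.0 × 13 = 11610 mg
CL = 1630 mL/min × 60/1000 = 97.80 L/h
Maintenance: replace elimination → rate = CL × Css = 97.80 × 13 = 1271 mg/h

(a) 11600 mg; (b) 1270 mg/h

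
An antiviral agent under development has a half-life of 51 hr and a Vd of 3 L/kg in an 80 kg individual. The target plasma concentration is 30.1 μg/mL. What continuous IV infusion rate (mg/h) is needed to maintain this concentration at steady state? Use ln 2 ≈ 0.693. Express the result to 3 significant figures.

98.2 mg/h

Vd = 3 L/kg × 80 kg = 240.0 L
CL = 0.693 × Vd / t½ = 0.693 × 240.0 / 51 = 3.261 L/h
Infusion rate = CL × Css = 3.261 × 30.1 = 98.16 mg/h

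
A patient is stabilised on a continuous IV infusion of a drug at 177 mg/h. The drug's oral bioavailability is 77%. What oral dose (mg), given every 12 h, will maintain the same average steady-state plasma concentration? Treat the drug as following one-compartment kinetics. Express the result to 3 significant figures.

2760 mg

To maintain the same Css, the systemic dosing rate must be unchanged: F·D/τ = infusion rate.
D = rate × τ / F = 177 × 12 / 0.77 = 2758 mg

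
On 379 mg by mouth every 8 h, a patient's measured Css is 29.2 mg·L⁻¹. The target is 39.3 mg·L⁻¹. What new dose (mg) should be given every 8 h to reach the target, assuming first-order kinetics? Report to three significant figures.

510 mg

With linear kinetics, Css is proportional to dose rate (D/τ) at fixed clearance.
D₂ = D₁ × (Css,target / Css,current) = 379 × 39.3/29.2 = 510.1 mg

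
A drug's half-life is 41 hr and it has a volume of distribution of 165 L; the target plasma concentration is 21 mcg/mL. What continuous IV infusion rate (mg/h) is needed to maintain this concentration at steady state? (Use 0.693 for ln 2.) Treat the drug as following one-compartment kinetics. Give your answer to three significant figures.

CL = 0.693 × Vd / t½ = 0.693 × 165.0 / 41 = 2.789 L/h
Infusion rate = CL × Css = 2.789 × 21 = 58.57 mg/h

58.6 mg/h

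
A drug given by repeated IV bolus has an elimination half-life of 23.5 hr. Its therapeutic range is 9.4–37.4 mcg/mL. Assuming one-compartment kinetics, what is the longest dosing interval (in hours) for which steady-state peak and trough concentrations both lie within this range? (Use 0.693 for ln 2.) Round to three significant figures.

46.8 h

k = 0.693 / t½ = 0.693 / 23.5 = 0.02949 h⁻¹
Between IV bolus doses, concentration decays as C = C₀·e^(−kτ), so C_peak/C_trough = e^(kτ).
τ_max = ln(C_peak/C_trough) / k = ln(37.4/9.4) / 0.02949 = 1.381 / 0.02949 = 46.83 h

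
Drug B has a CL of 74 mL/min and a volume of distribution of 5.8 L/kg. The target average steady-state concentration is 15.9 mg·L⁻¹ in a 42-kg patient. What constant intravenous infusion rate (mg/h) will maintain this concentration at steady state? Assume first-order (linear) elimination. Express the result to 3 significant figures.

70.6 mg/h

Convert clearance: 74 mL/min × 60 min/h ÷ 1000 mL/L = 4.440 L/h
R₀ = 4.440 × 15.9 = 70.60 mg/h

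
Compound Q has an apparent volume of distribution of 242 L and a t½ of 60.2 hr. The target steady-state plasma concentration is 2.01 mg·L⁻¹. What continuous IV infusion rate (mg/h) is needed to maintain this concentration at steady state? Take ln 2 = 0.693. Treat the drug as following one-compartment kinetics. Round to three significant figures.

CL = 0.693 × Vd / t½ = 0.693 × 242.0 / 60.2 = 2.786 L/h
Infusion rate = CL × Css = 2.786 × 2.01 = 5.600 mg/h

5.60 mg/h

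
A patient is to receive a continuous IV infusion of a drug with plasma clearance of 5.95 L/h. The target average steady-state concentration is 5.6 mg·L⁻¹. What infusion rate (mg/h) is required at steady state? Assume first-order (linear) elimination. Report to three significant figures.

33.3 mg/h

At steady state, infusion rate equals elimination rate: rate in = CL × Css.
Infusion rate = CL · Css = 5.950 L/h × 5.6 mg/L = 33.32 mg/h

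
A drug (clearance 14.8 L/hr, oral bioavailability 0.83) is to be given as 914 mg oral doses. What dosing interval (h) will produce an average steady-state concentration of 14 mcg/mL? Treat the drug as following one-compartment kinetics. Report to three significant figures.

F·D/τ = CL·Css → τ = F·D / (CL·Css).
τ = 0.83 × 914 / (14.8 × 14) = 3.661 h

3.66 h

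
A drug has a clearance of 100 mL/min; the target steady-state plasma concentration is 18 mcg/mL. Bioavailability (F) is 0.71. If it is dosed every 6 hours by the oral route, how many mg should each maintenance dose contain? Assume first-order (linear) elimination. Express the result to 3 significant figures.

913 mg

Convert clearance: 100 mL/min × 60 min/h ÷ 1000 mL/L = 6.000 L/h
D = CL × Css × τ / F = 6.000 × 18 × 6 / 0.71 = 912.7 mg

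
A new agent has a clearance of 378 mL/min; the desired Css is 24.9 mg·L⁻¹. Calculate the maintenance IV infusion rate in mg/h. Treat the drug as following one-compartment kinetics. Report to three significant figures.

CL = 378 mL/min = 378 × 0.06 = 22.68 L/h
Rate = CL × Css = 22.68 × 24.9 = 564.7 mg/h

565 mg/h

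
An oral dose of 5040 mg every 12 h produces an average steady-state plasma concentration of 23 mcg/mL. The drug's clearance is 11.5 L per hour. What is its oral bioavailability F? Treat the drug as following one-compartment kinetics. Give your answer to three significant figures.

F·D/τ = CL·Css at steady state → F = CL·Css·τ / D.
F = 11.5 × 23 × 12 / 5040 = 0.630

0.630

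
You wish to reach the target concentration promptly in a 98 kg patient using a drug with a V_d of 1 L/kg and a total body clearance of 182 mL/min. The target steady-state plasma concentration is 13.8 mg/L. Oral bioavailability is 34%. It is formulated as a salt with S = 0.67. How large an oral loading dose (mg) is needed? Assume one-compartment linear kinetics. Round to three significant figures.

Vd(total) = 98 kg × 1 L/kg = 98.00 L
The loading dose fills Vd to the target concentration.
LD = Vd × C / F / S = 98.00 × 13.80 / 0.34 / 0.67 = 5937 mg

5940 mg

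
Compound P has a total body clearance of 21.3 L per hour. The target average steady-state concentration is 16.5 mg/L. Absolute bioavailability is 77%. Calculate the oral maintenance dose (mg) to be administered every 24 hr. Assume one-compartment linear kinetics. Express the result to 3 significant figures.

11000 mg

D = CL × Css × τ / F = 21.30 × 16.5 × 24 / 0.77 = 10950 mg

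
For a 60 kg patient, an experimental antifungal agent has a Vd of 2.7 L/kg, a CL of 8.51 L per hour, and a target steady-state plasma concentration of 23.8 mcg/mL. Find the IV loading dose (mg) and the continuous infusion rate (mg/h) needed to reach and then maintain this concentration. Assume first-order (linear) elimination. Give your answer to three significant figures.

(a) 3860 mg; (b) 203 mg/h

Vd = 2.7 L/kg × 60 kg = 162.0 L
Loading dose = Vd × C = 162.0 × 23.8 = 3856 mg
Maintenance: replace elimination → rate = CL × Css = 8.510 × 23.8 = 202.5 mg/h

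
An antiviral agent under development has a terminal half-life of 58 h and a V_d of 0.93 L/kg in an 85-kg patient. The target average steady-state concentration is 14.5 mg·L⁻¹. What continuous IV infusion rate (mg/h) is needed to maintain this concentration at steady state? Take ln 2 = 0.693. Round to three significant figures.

13.7 mg/h

Vd(total) = 85 kg × 0.93 L/kg = 79.05 L
CL = 0.693 × Vd / t½ = 0.693 × 79.05 / 58 = 0.9445 L/h
Infusion rate = CL × Css = 0.9445 × 14.5 = 13.70 mg/h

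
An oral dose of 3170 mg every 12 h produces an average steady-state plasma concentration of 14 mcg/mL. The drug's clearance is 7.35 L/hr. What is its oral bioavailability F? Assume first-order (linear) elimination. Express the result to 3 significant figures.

F·D/τ = CL·Css at steady state → F = CL·Css·τ / D.
F = 7.35 × 14 × 12 / 3170 = 0.390

0.390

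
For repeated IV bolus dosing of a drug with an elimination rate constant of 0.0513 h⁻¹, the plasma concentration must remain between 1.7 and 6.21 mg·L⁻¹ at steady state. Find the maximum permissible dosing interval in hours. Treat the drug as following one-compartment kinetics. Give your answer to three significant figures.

25.3 h

Between IV bolus doses, concentration decays as C = C₀·e^(−kτ), so C_peak/C_trough = e^(kτ).
τ_max = ln(C_peak/C_trough) / k = ln(6.21/1.7) / 0.05130 = 1.296 / 0.05130 = 25.26 h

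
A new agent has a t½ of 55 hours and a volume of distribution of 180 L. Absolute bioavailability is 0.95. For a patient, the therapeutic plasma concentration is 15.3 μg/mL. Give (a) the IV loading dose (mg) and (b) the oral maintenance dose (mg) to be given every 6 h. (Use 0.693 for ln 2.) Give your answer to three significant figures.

(a) 2750 mg; (b) 219 mg

LD = Vd × C = 180.0 × 15.3 = 2754 mg
CL = 0.693 × Vd / t½ = 0.693 × 180.0 / 55 = 2.268 L/h
D = CL × Css × τ / F = 2.268 × 15.3 × 6 / 0.95 = 219.2 mg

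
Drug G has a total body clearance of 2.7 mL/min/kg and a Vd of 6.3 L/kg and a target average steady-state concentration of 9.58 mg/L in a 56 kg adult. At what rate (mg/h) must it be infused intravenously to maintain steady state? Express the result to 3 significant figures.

86.9 mg/h

CL = 2.7 mL/min/kg × 56 kg = 151.2 mL/min = 151.2 × 60/1000 = 9.072 L/h
At steady state, infusion rate equals elimination rate: rate in = CL × Css.
Infusion rate = CL · Css = 9.072 L/h × 9.58 mg/L = 86.91 mg/h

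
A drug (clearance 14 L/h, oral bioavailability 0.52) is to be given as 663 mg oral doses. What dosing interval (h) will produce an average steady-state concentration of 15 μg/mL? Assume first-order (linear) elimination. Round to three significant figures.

1.64 h

F·D/τ = CL·Css → τ = F·D / (CL·Css).
τ = 0.52 × 663 / (14 × 15) = 1.642 h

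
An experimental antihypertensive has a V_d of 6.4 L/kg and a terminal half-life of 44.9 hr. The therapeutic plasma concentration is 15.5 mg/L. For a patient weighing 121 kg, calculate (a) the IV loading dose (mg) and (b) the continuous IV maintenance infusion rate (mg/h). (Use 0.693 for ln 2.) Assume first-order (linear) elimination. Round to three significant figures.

(a) 12000 mg; (b) 185 mg/h

Vd(total) = 121 kg × 6.4 L/kg = 774.4 L
LD = Vd × C = 774.4 × 15.5 = 12000 mg
CL = 0.693 × Vd / t½ = 0.693 × 774.4 / 44.9 = 11.95 L/h
Infusion rate = CL × Css = 11.95 × 15.5 = 185.2 mg/h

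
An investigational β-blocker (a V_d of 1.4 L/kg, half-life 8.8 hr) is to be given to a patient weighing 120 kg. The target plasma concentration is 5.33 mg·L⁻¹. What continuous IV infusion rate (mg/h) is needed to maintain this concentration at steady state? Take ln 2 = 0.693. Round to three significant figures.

70.5 mg/h

Vd = 1.4 L/kg × 120 kg = 168.0 L
CL = ln 2 · Vd / t½ = 0.693 × 168.0 / 8.8 = 13.23 L/h
Infusion rate = CL × Css = 13.23 × 5.33 = 70.52 mg/h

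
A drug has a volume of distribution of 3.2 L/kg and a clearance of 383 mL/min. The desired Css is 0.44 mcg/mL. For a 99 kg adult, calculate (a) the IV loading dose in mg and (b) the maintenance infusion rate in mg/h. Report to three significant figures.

Vd(total) = 99 kg × 3.2 L/kg = 316.8 L
Loading dose = Vd × C = 316.8 × 0.44 = 139.4 mg
CL = 383 mL/min = 383 × 0.06 = 22.98 L/h
Maintenance: replace elimination → rate = CL × Css = 22.98 × 0.44 = 10.11 mg/h

(a) 139 mg; (b) 10.1 mg/h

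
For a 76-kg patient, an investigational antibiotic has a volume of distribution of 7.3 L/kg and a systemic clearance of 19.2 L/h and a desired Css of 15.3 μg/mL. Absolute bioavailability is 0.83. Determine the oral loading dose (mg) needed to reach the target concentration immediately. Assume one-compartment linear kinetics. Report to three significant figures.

10200 mg

Vd = 7.3 L/kg × 76 kg = 554.8 L
LD is governed by Vd — clearance does not enter the loading-dose calculation.
LD = Vd × C / F = 554.8 × 15.30 / 0.83 = 10230 mg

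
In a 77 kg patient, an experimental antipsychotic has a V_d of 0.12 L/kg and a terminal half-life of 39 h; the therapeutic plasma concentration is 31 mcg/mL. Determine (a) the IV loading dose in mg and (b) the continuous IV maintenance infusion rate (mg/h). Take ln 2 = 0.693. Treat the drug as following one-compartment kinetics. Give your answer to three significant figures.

Vd(total) = 77 kg × 0.12 L/kg = 9.240 L
LD = Vd × C = 9.240 × 31 = 286.4 mg
CL = 0.693 × Vd / t½ = 0.693 × 9.240 / 39 = 0.1642 L/h
Infusion rate = CL × Css = 0.1642 × 31 = 5.090 mg/h

(a) 286 mg; (b) 5.09 mg/h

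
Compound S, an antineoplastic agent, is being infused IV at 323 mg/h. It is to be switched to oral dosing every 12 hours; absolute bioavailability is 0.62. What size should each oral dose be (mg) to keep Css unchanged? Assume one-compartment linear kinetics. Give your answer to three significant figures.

To maintain the same Css, the systemic dosing rate must be unchanged: F·D/τ = infusion rate.
D = rate × τ / F = 323 × 12 / 0.62 = 6252 mg

6250 mg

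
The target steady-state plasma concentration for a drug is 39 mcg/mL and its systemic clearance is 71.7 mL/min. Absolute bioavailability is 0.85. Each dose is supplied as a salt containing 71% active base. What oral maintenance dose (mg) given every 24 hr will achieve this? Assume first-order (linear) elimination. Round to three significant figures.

6670 mg

Convert clearance: 71.7 mL/min × 60 min/h ÷ 1000 mL/L = 4.302 L/h
D = CL × Css × τ / F / S = 4.302 × 39 × 24 / 0.85 / 0.71 = 6672 mg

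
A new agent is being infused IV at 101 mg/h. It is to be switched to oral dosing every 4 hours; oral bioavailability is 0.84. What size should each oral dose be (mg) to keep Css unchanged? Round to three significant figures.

To maintain the same Css, the systemic dosing rate must be unchanged: F·D/τ = infusion rate.
D = rate × τ / F = 101 × 4 / 0.84 = 481.0 mg

481 mg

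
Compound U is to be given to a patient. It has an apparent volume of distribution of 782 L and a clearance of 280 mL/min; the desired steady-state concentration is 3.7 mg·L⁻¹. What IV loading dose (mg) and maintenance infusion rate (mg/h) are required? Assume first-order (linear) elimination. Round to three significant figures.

LD = Vd · C_target = 782.0 × 3.7 = 2893 mg
CL = 280 mL/min × 60/1000 = 16.80 L/h
Maintenance: replace elimination → rate = CL × Css = 16.80 × 3.7 = 62.16 mg/h

(a) 2890 mg; (b) 62.2 mg/h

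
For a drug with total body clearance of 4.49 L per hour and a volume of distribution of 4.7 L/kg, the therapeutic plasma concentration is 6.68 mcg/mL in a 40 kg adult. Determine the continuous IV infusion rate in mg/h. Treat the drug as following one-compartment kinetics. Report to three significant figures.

30.0 mg/h

At steady state, infusion rate equals elimination rate: rate in = CL × Css.
Infusion rate = CL · Css = 4.490 L/h × 6.68 mg/L = 29.99 mg/h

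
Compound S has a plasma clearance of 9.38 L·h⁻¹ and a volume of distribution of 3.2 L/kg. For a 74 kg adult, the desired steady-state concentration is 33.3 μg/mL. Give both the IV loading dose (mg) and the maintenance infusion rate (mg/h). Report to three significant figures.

Vd = 3.2 L/kg × 74 kg = 236.8 L
Loading dose = Vd × C = 236.8 × 33.3 = 7885 mg
Maintenance infusion rate = CL × Css = 9.380 × 33.3 = 312.4 mg/h

(a) 7890 mg; (b) 312 mg/h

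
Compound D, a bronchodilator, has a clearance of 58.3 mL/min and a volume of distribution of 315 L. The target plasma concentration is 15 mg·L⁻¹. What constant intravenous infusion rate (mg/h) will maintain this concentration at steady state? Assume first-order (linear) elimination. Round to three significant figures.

Convert clearance: 58.3 mL/min × 60 min/h ÷ 1000 mL/L = 3.498 L/h
Rate = CL × Css = 3.498 × 15 = 52.47 mg/h

52.5 mg/h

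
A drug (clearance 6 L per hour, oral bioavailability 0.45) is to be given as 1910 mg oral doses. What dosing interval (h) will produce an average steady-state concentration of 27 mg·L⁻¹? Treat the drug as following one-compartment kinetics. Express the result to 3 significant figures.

5.31 h

F·D/τ = CL·Css → τ = F·D / (CL·Css).
τ = 0.45 × 1910 / (6 × 27) = 5.306 h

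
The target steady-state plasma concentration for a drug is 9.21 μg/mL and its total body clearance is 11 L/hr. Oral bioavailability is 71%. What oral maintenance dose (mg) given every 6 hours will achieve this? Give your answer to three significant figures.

856 mg

D = CL × Css × τ / F = 11.00 × 9.21 × 6 / 0.71 = 856.1 mg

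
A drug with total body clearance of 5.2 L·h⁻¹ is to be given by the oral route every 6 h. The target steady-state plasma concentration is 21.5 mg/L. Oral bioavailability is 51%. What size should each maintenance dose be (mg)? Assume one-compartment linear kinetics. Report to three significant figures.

1320 mg

D = CL × Css × τ / F = 5.200 × 21.5 × 6 / 0.51 = 1315 mg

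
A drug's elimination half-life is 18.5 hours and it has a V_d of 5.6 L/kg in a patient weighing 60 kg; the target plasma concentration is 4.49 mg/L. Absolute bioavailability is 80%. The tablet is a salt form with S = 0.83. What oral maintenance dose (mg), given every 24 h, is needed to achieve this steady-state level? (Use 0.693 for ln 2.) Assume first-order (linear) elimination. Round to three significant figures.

2040 mg

Vd(total) = 60 kg × 5.6 L/kg = 336.0 L
CL = 0.693 × Vd / t½ = 0.693 × 336.0 / 18.5 = 12.59 L/h
D = CL × Css × τ / F / S = 12.59 × 4.49 × 24 / 0.8 / 0.83 = 2043 mg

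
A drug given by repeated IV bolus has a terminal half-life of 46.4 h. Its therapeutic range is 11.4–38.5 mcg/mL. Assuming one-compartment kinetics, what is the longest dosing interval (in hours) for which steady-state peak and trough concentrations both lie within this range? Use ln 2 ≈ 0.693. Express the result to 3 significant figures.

k = 0.693 / t½ = 0.693 / 46.4 = 0.01494 h⁻¹
Between IV bolus doses, concentration decays as C = C₀·e^(−kτ), so C_peak/C_trough = e^(kτ).
τ_max = ln(C_peak/C_trough) / k = ln(38.5/11.4) / 0.01494 = 1.217 / 0.01494 = 81.46 h

81.5 h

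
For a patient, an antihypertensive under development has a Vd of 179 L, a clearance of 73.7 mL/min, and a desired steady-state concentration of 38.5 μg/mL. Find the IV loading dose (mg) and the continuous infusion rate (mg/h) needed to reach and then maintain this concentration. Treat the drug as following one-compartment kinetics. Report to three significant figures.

(a) 6890 mg; (b) 170 mg/h

Loading dose = Vd × C = 179.0 × 38.5 = 6892 mg
CL = 73.7 mL/min × 60/1000 = 4.422 L/h
Maintenance infusion rate = CL × Css = 4.422 × 38.5 = 170.2 mg/h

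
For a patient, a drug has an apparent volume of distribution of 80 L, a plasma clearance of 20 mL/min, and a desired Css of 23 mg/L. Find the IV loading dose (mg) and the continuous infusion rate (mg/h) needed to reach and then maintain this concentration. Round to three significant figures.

Loading dose = Vd × C = 80.00 × 23 = 1840 mg
CL = 20 mL/min = 20 × 0.06 = 1.200 L/h
Infusion rate = 1.200 L/h × 23 mg/L = 27.60 mg/h

(a) 1840 mg; (b) 27.6 mg/h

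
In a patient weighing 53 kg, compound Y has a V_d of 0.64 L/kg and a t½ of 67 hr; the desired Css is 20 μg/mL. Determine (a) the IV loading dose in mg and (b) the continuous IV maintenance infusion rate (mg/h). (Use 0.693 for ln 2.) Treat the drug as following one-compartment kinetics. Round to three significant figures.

(a) 678 mg; (b) 7.02 mg/h

Vd(total) = 53 kg × 0.64 L/kg = 33.92 L
LD = Vd × C = 33.92 × 20 = 678.4 mg
CL = 0.693 × Vd / t½ = 0.693 × 33.92 / 67 = 0.3508 L/h
Infusion rate = CL × Css = 0.3508 × 20 = 7.016 mg/h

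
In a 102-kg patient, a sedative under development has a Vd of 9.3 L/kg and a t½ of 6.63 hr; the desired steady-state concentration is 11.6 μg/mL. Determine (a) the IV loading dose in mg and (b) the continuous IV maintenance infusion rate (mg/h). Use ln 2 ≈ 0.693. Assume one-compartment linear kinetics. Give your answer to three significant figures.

(a) 11000 mg; (b) 1150 mg/h

Total Vd = 9.3 × 102 = 948.6 L
LD = Vd × C = 948.6 × 11.6 = 11000 mg
CL = 0.693 × Vd / t½ = 0.693 × 948.6 / 6.63 = 99.15 L/h
Infusion rate = CL × Css = 99.15 × 11.6 = 1150 mg/h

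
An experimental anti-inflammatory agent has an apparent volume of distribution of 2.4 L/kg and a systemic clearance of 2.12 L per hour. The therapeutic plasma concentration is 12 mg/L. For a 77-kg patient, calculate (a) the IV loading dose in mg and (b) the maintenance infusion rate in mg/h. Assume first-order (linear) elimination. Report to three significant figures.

Vd(total) = 77 kg × 2.4 L/kg = 184.8 L
LD = Vd · C_target = 184.8 × 12 = 2218 mg
Maintenance: replace elimination → rate = CL × Css = 2.120 × 12 = 25.44 mg/h

(a) 2220 mg; (b) 25.4 mg/h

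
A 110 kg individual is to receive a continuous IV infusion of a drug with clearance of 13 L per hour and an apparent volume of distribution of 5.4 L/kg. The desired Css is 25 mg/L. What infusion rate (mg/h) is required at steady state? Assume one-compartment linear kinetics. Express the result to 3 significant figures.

325 mg/h

At steady state, infusion rate equals elimination rate: rate in = CL × Css.
R₀ = 13.00 × 25 = 325.0 mg/h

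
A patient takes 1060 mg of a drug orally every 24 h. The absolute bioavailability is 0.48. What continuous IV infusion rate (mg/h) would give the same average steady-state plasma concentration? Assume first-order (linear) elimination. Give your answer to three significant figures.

Equivalent systemic input: infusion rate = F·D/τ.
Rate = 0.48 × 1060 / 24 = 21.20 mg/h

21.2 mg/h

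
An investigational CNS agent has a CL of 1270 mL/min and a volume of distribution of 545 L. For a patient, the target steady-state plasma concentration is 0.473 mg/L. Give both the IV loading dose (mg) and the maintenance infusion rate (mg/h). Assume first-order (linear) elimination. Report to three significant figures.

Loading: fill Vd to C_target → 545.0 L × 0.473 mg/L = 257.8 mg
CL = 1270 mL/min × 60/1000 = 76.20 L/h
Maintenance: replace elimination → rate = CL × Css = 76.20 × 0.473 = 36.04 mg/h

(a) 258 mg; (b) 36.0 mg/h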